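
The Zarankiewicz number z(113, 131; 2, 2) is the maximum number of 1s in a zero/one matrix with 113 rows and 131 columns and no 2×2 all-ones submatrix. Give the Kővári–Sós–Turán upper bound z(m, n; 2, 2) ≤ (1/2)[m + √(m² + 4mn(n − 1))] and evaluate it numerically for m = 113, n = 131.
z(113, 131; 2, 2) ≤ (1/2)[113 + √(113² + 4·113·131·130)] = (1/2)[113 + √7710329] = 1444.874

Kővári–Sós–Turán: let r_1, ..., r_113 be the row sums and z = Σ r_i the total number of 1s. Each pair of columns can share at most one row with both entries 1 (else a 2×2 all-ones block appears), so Σ_i C(r_i, 2) ≤ C(131, 2) = 8515. By convexity Σ_i C(r_i, 2) ≥ 113·C(z/113, 2) = z(z − 113)/(2·113), giving z² − 113z − 113·131·130 ≤ 0 and hence z ≤ (1/2)[113 + √(12769 + 4·1924390)] = (1/2)[113 + √7710329] ≈ (1/2)(113 + 2776.7479) = 1444.874.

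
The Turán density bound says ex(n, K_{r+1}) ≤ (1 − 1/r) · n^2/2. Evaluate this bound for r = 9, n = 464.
Turán density bound = (8/9) · 464^2/2 = 861184/9 ≈ 95687.1111

Turán's theorem: ex(n, K_{r+1}) is achieved by the complete r-partite Turán graph T(n, r) with parts as balanced as possible, and is at most (1 − 1/r) · n^2/2. For r = 9, n = 464: the density bound is (8/9) · 215296/2 = 861184/9 ≈ 95687.1111. The integer-valued extremum is e(T(464, 9)) = 95686, which is strictly less than the density bound 861184/9 since 9 ∤ 464 (the parts of T(464, 9) cannot all be equal).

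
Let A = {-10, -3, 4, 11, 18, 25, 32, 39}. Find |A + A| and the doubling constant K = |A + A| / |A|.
K = |A + A| / |A| = 15/8

Enumerate A + A = {a + b : a, b ∈ A}. With |A| = 8, there are |A|^2 = 64 ordered sum pairs; collecting distinct values, A + A = {-20, -13, -6, 1, 8, 15, 22, 29, 36, 43, 50, 57, 64, 71, 78}, so |A + A| = 15. Thus K = 15/8. Here |A + A| = 2|A| − 1 = 15, the minimum possible — so K = 15/8 is minimal, which holds iff A is an arithmetic progression.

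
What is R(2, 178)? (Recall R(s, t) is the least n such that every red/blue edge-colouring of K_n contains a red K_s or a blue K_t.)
R(2, 178) = 178

R(2, k) = k for all k ≥ 2: in a 2-colouring of K_k, either some edge is red (a red K_2) or all edges are blue (a blue K_k). And K_{177} coloured all-blue has no blue K_178, so R(2, 178) > 177. Hence R(2, 178) = 178.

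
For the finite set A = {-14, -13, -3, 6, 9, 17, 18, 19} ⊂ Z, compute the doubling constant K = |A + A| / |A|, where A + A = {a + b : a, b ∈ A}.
K = |A + A| / |A| = 30/8 = 15/4

Enumerate A + A = {a + b : a, b ∈ A}. With |A| = 8, there are |A|^2 = 64 ordered sum pairs; collecting distinct values, A + A = {-28, -27, -26, -17, -16, -8, -7, -6, -5, -4, 3, 4, 5, 6, 12, 14, 15, 16, 18, 23, 24, 25, 26, 27, 28, 34, 35, 36, 37, 38}, so |A + A| = 30. Thus K = 30/8 = 15/4. For comparison, the minimum possible |A + A| over all 8-element sets is 2·8 − 1 = 15 (so min K = 15/8), attained only by arithmetic progressions.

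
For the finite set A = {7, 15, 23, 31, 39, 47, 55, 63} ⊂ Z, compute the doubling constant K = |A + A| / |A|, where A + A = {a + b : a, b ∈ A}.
K = |A + A| / |A| = 15/8

Enumerate A + A = {a + b : a, b ∈ A}. With |A| = 8, there are |A|^2 = 64 ordered sum pairs; collecting distinct values, A + A = {14, 22, 30, 38, 46, 54, 62, 70, 78, 86, 94, 102, 110, 118, 126}, so |A + A| = 15. Thus K = 15/8. Here |A + A| = 2|A| − 1 = 15, the minimum possible — so K = 15/8 is minimal, which holds iff A is an arithmetic progression.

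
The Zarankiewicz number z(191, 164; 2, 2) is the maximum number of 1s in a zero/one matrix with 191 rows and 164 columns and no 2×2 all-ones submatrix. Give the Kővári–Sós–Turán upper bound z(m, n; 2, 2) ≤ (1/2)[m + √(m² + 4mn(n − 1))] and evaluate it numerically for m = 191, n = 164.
z(191, 164; 2, 2) ≤ (1/2)[191 + √(191² + 4·191·164·163)] = (1/2)[191 + √20459729] = 2357.1216

Kővári–Sós–Turán: let r_1, ..., r_191 be the row sums and z = Σ r_i the total number of 1s. Each pair of columns can share at most one row with both entries 1 (else a 2×2 all-ones block appears), so Σ_i C(r_i, 2) ≤ C(164, 2) = 13366. By convexity Σ_i C(r_i, 2) ≥ 191·C(z/191, 2) = z(z − 191)/(2·191), giving z² − 191z − 191·164·163 ≤ 0 and hence z ≤ (1/2)[191 + √(36481 + 4·5105812)] = (1/2)[191 + √20459729] ≈ (1/2)(191 + 4523.2432) = 2357.1216.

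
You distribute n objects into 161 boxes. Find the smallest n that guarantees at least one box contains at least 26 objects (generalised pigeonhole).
n = (26 − 1)·161 + 1 = 4026

By the generalised pigeonhole principle, to guarantee some box contains ≥ r objects we need more than (r − 1) · k objects total. Threshold: n = (r − 1) · k + 1. With r = 26 and k = 161: n = 25 · 161 + 1 = 4025 + 1 = 4026. For n = 4025 = 25 · 161, we can put exactly 25 objects in every box, avoiding 26 in any single one — so 4026 is tight.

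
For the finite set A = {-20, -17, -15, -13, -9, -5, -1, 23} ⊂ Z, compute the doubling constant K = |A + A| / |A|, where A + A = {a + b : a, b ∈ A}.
K = |A + A| / |A| = 29/8

Enumerate A + A = {a + b : a, b ∈ A}. With |A| = 8, there are |A|^2 = 64 ordered sum pairs; collecting distinct values, A + A = {-40, -37, -35, -34, -33, -32, -30, -29, -28, -26, -25, -24, -22, -21, -20, -18, -16, -14, -10, -6, -2, 3, 6, 8, 10, 14, 18, 22, 46}, so |A + A| = 29. Thus K = 29/8. For comparison, the minimum possible |A + A| over all 8-element sets is 2·8 − 1 = 15 (so min K = 15/8), attained only by arithmetic progressions.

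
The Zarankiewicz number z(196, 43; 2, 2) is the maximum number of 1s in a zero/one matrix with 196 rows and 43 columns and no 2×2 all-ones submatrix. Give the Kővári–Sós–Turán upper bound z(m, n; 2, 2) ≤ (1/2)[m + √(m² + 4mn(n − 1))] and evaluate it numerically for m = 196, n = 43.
z(196, 43; 2, 2) ≤ (1/2)[196 + √(196² + 4·196·43·42)] = (1/2)[196 + √1454320] = 700.976

Kővári–Sós–Turán: let r_1, ..., r_196 be the row sums and z = Σ r_i the total number of 1s. Each pair of columns can share at most one row with both entries 1 (else a 2×2 all-ones block appears), so Σ_i C(r_i, 2) ≤ C(43, 2) = 903. By convexity Σ_i C(r_i, 2) ≥ 196·C(z/196, 2) = z(z − 196)/(2·196), giving z² − 196z − 196·43·42 ≤ 0 and hence z ≤ (1/2)[196 + √(38416 + 4·353976)] = (1/2)[196 + √1454320] ≈ (1/2)(196 + 1205.9519) = 700.976.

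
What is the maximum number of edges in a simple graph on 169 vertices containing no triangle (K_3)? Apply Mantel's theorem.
ex(169, K_3) = ⌊169^2/4⌋ = 7140

Mantel (1907): a triangle-free graph on n vertices has at most ⌊n^2/4⌋ edges, with equality for the complete bipartite graph K_{⌊n/2⌋, ⌈n/2⌉}. For n = 169: ⌊169^2/4⌋ = ⌊28561/4⌋ = 7140. The extremal graph is K_{84, 85}, which has 84·85 = 7140 edges.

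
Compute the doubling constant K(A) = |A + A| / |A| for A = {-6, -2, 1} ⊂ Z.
K = |A + A| / |A| = 6/3 = 2

Enumerate A + A = {a + b : a, b ∈ A}. With |A| = 3, there are |A|^2 = 9 ordered sum pairs; collecting distinct values, A + A = {-12, -8, -5, -4, -1, 2}, so |A + A| = 6. Thus K = 6/3 = 2. For comparison, the minimum possible |A + A| over all 3-element sets is 2·3 − 1 = 5 (so min K = 5/3), attained only by arithmetic progressions.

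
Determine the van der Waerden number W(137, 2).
W(137, 2) = 137 + 1 = 138

A 2-term AP is any pair of integers, so a monochromatic 2-AP exists iff some colour is used at least twice. With 137 colours, the colouring i ↦ i on {1, ..., 137} uses each colour once, avoiding any monochromatic pair, so W(137, 2) > 137. For {1, ..., 138}, pigeonhole forces two integers of the same colour, which form a monochromatic 2-AP. Hence W(137, 2) = 138.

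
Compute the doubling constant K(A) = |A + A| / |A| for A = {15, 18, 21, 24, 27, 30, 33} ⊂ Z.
K = |A + A| / |A| = 13/7

Enumerate A + A = {a + b : a, b ∈ A}. With |A| = 7, there are |A|^2 = 49 ordered sum pairs; collecting distinct values, A + A = {30, 33, 36, 39, 42, 45, 48, 51, 54, 57, 60, 63, 66}, so |A + A| = 13. Thus K = 13/7. Here |A + A| = 2|A| − 1 = 13, the minimum possible — so K = 13/7 is minimal, which holds iff A is an arithmetic progression.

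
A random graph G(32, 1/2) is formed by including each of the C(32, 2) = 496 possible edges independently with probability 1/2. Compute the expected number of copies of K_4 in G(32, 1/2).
E[# K_4] = C(32, 4) · (1/2)^C(4, 2) = 35960 / 2^6 = 4495/8 = 561.875

For each 4-subset S of vertices (there are C(32, 4) = 35960 such S), let X_S = 1 if S induces a K_4 (all C(4, 2) = 6 edges present). Then P(X_S = 1) = (1/2)^6 = 1/64. By linearity of expectation, E[# K_4] = C(32, 4) · (1/2)^6 = 35960 / 64 = 4495/8 = 561.875.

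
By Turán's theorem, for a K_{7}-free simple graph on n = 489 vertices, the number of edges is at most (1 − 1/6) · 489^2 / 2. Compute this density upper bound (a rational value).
Turán density bound = (5/6) · 489^2/2 = 398535/4 ≈ 99633.75

Turán's theorem: ex(n, K_{r+1}) is achieved by the complete r-partite Turán graph T(n, r) with parts as balanced as possible, and is at most (1 − 1/r) · n^2/2. For r = 6, n = 489: the density bound is (5/6) · 239121/2 = 398535/4 ≈ 99633.75. The integer-valued extremum is e(T(489, 6)) = 99633, which is strictly less than the density bound 398535/4 since 6 ∤ 489 (the parts of T(489, 6) cannot all be equal).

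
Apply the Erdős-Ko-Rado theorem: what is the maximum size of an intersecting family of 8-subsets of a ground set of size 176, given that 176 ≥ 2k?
max |F| = C(175, 7) = 883208107275

Erdős-Ko-Rado (1961): when n ≥ 2k, max |F| = C(n−1, k−1). The bound is attained by the star {A : i ∈ A} for any fixed i ∈ [n]. Here C(176−1, 8−1) = C(175, 7) = 883208107275.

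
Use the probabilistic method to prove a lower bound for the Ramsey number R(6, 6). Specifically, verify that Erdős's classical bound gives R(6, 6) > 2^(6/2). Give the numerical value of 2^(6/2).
2^(6/2) = 8; so R(6, 6) > 8

Colour each edge of K_n uniformly at random with red/blue. The expected number of monochromatic K_6 is C(n, 6) · 2 · 2^(−C(6,2)). If C(n, 6) · 2^(1 − C(6,2)) < 1, then with positive probability no monochromatic K_6 exists, so R(6, 6) > n. The standard estimate C(n, 6) ≤ n^6/6! shows this inequality holds whenever n ≤ 2^(6/2) (since 6! · 2^(C(6,2) − 1) > 2^(6^2/2) ≥ n^6). Hence R(6, 6) > 2^(6/2) = 8.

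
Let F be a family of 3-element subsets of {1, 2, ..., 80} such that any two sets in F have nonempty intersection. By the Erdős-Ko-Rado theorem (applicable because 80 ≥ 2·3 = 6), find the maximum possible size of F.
max |F| = C(79, 2) = 3081

Erdős-Ko-Rado (1961): when n ≥ 2k, max |F| = C(n−1, k−1). The bound is attained by the star {A : i ∈ A} for any fixed i ∈ [n]. Here C(80−1, 3−1) = C(79, 2) = 3081.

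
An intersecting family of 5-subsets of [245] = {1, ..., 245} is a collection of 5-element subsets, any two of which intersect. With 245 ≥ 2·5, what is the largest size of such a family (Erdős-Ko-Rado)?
max |F| = C(244, 4) = 144084501

The Erdős-Ko-Rado theorem states: for n ≥ 2k, an intersecting family of k-subsets of an n-element set has size at most C(n − 1, k − 1), with equality for 'star' families {A ⊆ [n] : |A| = k, i ∈ A} (fix an element i). For n = 245, k = 5: C(244, 4) = 144084501.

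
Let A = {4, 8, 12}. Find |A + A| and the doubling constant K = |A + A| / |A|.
K = |A + A| / |A| = 5/3

Enumerate A + A = {a + b : a, b ∈ A}. With |A| = 3, there are |A|^2 = 9 ordered sum pairs; collecting distinct values, A + A = {8, 12, 16, 20, 24}, so |A + A| = 5. Thus K = 5/3. Here |A + A| = 2|A| − 1 = 5, the minimum possible — so K = 5/3 is minimal, which holds iff A is an arithmetic progression.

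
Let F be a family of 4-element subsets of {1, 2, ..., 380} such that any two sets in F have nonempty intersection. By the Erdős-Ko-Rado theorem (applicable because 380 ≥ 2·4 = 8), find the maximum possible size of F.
max |F| = C(379, 3) = 9001629

The Erdős-Ko-Rado theorem states: for n ≥ 2k, an intersecting family of k-subsets of an n-element set has size at most C(n − 1, k − 1), with equality for 'star' families {A ⊆ [n] : |A| = k, i ∈ A} (fix an element i). For n = 380, k = 4: C(379, 3) = 9001629.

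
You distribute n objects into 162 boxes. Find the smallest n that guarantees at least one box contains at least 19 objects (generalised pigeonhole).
n = (19 − 1)·162 + 1 = 2917

By the generalised pigeonhole principle, to guarantee some box contains ≥ r objects we need more than (r − 1) · k objects total. Threshold: n = (r − 1) · k + 1. With r = 19 and k = 162: n = 18 · 162 + 1 = 2916 + 1 = 2917. For n = 2916 = 18 · 162, we can put exactly 18 objects in every box, avoiding 19 in any single one — so 2917 is tight.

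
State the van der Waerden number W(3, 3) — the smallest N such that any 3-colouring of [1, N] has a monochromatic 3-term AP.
W(3, 3) = 27

This is a classical value, W(3, 3) = 27, established by combining an explicit 3-colouring of {1, ..., 26} with no monochromatic 3-AP (giving the lower bound W(3, 3) > 26) and a finite case analysis / exhaustive computer search showing every 3-colouring of {1, ..., 27} has such an AP.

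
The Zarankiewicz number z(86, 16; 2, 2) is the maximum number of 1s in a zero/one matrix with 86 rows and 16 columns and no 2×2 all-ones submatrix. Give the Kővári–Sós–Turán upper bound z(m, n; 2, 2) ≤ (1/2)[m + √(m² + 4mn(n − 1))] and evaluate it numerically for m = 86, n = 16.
z(86, 16; 2, 2) ≤ (1/2)[86 + √(86² + 4·86·16·15)] = (1/2)[86 + √89956] = 192.9633

Kővári–Sós–Turán: let r_1, ..., r_86 be the row sums and z = Σ r_i the total number of 1s. Each pair of columns can share at most one row with both entries 1 (else a 2×2 all-ones block appears), so Σ_i C(r_i, 2) ≤ C(16, 2) = 120. By convexity Σ_i C(r_i, 2) ≥ 86·C(z/86, 2) = z(z − 86)/(2·86), giving z² − 86z − 86·16·15 ≤ 0 and hence z ≤ (1/2)[86 + √(7396 + 4·20640)] = (1/2)[86 + √89956] ≈ (1/2)(86 + 299.9267) = 192.9633.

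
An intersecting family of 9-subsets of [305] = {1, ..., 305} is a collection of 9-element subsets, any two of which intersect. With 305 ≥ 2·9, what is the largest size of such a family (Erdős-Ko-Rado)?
max |F| = C(304, 8) = 1648672081403490

Erdős-Ko-Rado (1961): when n ≥ 2k, max |F| = C(n−1, k−1). The bound is attained by the star {A : i ∈ A} for any fixed i ∈ [n]. Here C(305−1, 9−1) = C(304, 8) = 1648672081403490.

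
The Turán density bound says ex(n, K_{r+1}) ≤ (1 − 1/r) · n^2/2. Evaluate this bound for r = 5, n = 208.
Turán density bound = (4/5) · 208^2/2 = 86528/5 ≈ 17305.6

Turán's theorem: ex(n, K_{r+1}) is achieved by the complete r-partite Turán graph T(n, r) with parts as balanced as possible, and is at most (1 − 1/r) · n^2/2. For r = 5, n = 208: the density bound is (4/5) · 43264/2 = 86528/5 ≈ 17305.6. The integer-valued extremum is e(T(208, 5)) = 17305, which is strictly less than the density bound 86528/5 since 5 ∤ 208 (the parts of T(208, 5) cannot all be equal).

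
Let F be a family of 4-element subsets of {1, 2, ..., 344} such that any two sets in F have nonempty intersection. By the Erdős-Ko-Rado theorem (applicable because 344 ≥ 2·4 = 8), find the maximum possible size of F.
max |F| = C(343, 3) = 6666891

Erdős-Ko-Rado (1961): when n ≥ 2k, max |F| = C(n−1, k−1). The bound is attained by the star {A : i ∈ A} for any fixed i ∈ [n]. Here C(344−1, 4−1) = C(343, 3) = 6666891.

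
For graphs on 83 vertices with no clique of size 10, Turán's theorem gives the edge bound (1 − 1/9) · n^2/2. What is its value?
Turán density bound = (8/9) · 83^2/2 = 27556/9 ≈ 3061.7778

Turán's theorem: ex(n, K_{r+1}) is achieved by the complete r-partite Turán graph T(n, r) with parts as balanced as possible, and is at most (1 − 1/r) · n^2/2. For r = 9, n = 83: the density bound is (8/9) · 6889/2 = 27556/9 ≈ 3061.7778. The integer-valued extremum is e(T(83, 9)) = 3061, which is strictly less than the density bound 27556/9 since 9 ∤ 83 (the parts of T(83, 9) cannot all be equal).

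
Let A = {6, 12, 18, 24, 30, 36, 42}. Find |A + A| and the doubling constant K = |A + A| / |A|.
K = |A + A| / |A| = 13/7

Enumerate A + A = {a + b : a, b ∈ A}. With |A| = 7, there are |A|^2 = 49 ordered sum pairs; collecting distinct values, A + A = {12, 18, 24, 30, 36, 42, 48, 54, 60, 66, 72, 78, 84}, so |A + A| = 13. Thus K = 13/7. Here |A + A| = 2|A| − 1 = 13, the minimum possible — so K = 13/7 is minimal, which holds iff A is an arithmetic progression.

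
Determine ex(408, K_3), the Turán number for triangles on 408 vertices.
ex(408, K_3) = ⌊408^2/4⌋ = 41616

Mantel (1907): a triangle-free graph on n vertices has at most ⌊n^2/4⌋ edges, with equality for the complete bipartite graph K_{⌊n/2⌋, ⌈n/2⌉}. For n = 408: ⌊408^2/4⌋ = ⌊166464/4⌋ = 41616. The extremal graph is K_{204, 204}, which has 204·204 = 41616 edges.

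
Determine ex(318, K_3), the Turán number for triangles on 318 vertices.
ex(318, K_3) = ⌊318^2/4⌋ = 25281

Mantel (1907): a triangle-free graph on n vertices has at most ⌊n^2/4⌋ edges, with equality for the complete bipartite graph K_{⌊n/2⌋, ⌈n/2⌉}. For n = 318: ⌊318^2/4⌋ = ⌊101124/4⌋ = 25281. The extremal graph is K_{159, 159}, which has 159·159 = 25281 edges.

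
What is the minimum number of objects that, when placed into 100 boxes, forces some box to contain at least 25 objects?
n = (25 − 1)·100 + 1 = 2401

By the generalised pigeonhole principle, to guarantee some box contains ≥ r objects we need more than (r − 1) · k objects total. Threshold: n = (r − 1) · k + 1. With r = 25 and k = 100: n = 24 · 100 + 1 = 2400 + 1 = 2401. For n = 2400 = 24 · 100, we can put exactly 24 objects in every box, avoiding 25 in any single one — so 2401 is tight.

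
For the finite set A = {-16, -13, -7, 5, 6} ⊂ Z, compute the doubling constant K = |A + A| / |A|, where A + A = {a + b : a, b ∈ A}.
K = |A + A| / |A| = 15/5 = 3

Enumerate A + A = {a + b : a, b ∈ A}. With |A| = 5, there are |A|^2 = 25 ordered sum pairs; collecting distinct values, A + A = {-32, -29, -26, -23, -20, -14, -11, -10, -8, -7, -2, -1, 10, 11, 12}, so |A + A| = 15. Thus K = 15/5 = 3. For comparison, the minimum possible |A + A| over all 5-element sets is 2·5 − 1 = 9 (so min K = 9/5), attained only by arithmetic progressions.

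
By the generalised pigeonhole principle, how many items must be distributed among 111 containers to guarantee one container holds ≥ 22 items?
n = (22 − 1)·111 + 1 = 2332

By the generalised pigeonhole principle, to guarantee some box contains ≥ r objects we need more than (r − 1) · k objects total. Threshold: n = (r − 1) · k + 1. With r = 22 and k = 111: n = 21 · 111 + 1 = 2331 + 1 = 2332. For n = 2331 = 21 · 111, we can put exactly 21 objects in every box, avoiding 22 in any single one — so 2332 is tight.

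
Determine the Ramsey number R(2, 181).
R(2, 181) = 181

R(2, k) = k for all k ≥ 2: in a 2-colouring of K_k, either some edge is red (a red K_2) or all edges are blue (a blue K_k). And K_{180} coloured all-blue has no blue K_181, so R(2, 181) > 180. Hence R(2, 181) = 181.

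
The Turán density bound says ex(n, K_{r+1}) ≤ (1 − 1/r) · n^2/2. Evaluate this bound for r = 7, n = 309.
Turán density bound = (6/7) · 309^2/2 = 286443/7 ≈ 40920.4286

Turán's theorem: ex(n, K_{r+1}) is achieved by the complete r-partite Turán graph T(n, r) with parts as balanced as possible, and is at most (1 − 1/r) · n^2/2. For r = 7, n = 309: the density bound is (6/7) · 95481/2 = 286443/7 ≈ 40920.4286. The integer-valued extremum is e(T(309, 7)) = 40920, which is strictly less than the density bound 286443/7 since 7 ∤ 309 (the parts of T(309, 7) cannot all be equal).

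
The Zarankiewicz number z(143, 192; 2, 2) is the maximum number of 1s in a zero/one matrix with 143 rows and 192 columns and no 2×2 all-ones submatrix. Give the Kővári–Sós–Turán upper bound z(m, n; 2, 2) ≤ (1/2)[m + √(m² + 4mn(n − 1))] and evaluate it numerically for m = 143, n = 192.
z(143, 192; 2, 2) ≤ (1/2)[143 + √(143² + 4·143·192·191)] = (1/2)[143 + √20996833] = 2362.6151

Kővári–Sós–Turán: let r_1, ..., r_143 be the row sums and z = Σ r_i the total number of 1s. Each pair of columns can share at most one row with both entries 1 (else a 2×2 all-ones block appears), so Σ_i C(r_i, 2) ≤ C(192, 2) = 18336. By convexity Σ_i C(r_i, 2) ≥ 143·C(z/143, 2) = z(z − 143)/(2·143), giving z² − 143z − 143·192·191 ≤ 0 and hence z ≤ (1/2)[143 + √(20449 + 4·5244096)] = (1/2)[143 + √20996833] ≈ (1/2)(143 + 4582.2301) = 2362.6151.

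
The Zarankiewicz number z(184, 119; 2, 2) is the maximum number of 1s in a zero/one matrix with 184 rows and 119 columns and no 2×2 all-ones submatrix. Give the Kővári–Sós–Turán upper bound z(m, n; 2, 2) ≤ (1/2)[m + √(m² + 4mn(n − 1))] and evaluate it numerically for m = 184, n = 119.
z(184, 119; 2, 2) ≤ (1/2)[184 + √(184² + 4·184·119·118)] = (1/2)[184 + √10368768] = 1702.0286

Kővári–Sós–Turán: let r_1, ..., r_184 be the row sums and z = Σ r_i the total number of 1s. Each pair of columns can share at most one row with both entries 1 (else a 2×2 all-ones block appears), so Σ_i C(r_i, 2) ≤ C(119, 2) = 7021. By convexity Σ_i C(r_i, 2) ≥ 184·C(z/184, 2) = z(z − 184)/(2·184), giving z² − 184z − 184·119·118 ≤ 0 and hence z ≤ (1/2)[184 + √(33856 + 4·2583728)] = (1/2)[184 + √10368768] ≈ (1/2)(184 + 3220.0571) = 1702.0286.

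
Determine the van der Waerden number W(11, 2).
W(11, 2) = 11 + 1 = 12

A 2-term AP is any pair of integers, so a monochromatic 2-AP exists iff some colour is used at least twice. With 11 colours, the colouring i ↦ i on {1, ..., 11} uses each colour once, avoiding any monochromatic pair, so W(11, 2) > 11. For {1, ..., 12}, pigeonhole forces two integers of the same colour, which form a monochromatic 2-AP. Hence W(11, 2) = 12.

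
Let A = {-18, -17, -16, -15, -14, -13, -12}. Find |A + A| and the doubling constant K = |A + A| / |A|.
K = |A + A| / |A| = 13/7

Enumerate A + A = {a + b : a, b ∈ A}. With |A| = 7, there are |A|^2 = 49 ordered sum pairs; collecting distinct values, A + A = {-36, -35, -34, -33, -32, -31, -30, -29, -28, -27, -26, -25, -24}, so |A + A| = 13. Thus K = 13/7. Here |A + A| = 2|A| − 1 = 13, the minimum possible — so K = 13/7 is minimal, which holds iff A is an arithmetic progression.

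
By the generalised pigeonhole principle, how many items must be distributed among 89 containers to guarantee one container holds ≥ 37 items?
n = (37 − 1)·89 + 1 = 3205

By the generalised pigeonhole principle, to guarantee some box contains ≥ r objects we need more than (r − 1) · k objects total. Threshold: n = (r − 1) · k + 1. With r = 37 and k = 89: n = 36 · 89 + 1 = 3204 + 1 = 3205. For n = 3204 = 36 · 89, we can put exactly 36 objects in every box, avoiding 37 in any single one — so 3205 is tight.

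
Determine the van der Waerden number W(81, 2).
W(81, 2) = 81 + 1 = 82

A 2-term AP is any pair of integers, so a monochromatic 2-AP exists iff some colour is used at least twice. With 81 colours, the colouring i ↦ i on {1, ..., 81} uses each colour once, avoiding any monochromatic pair, so W(81, 2) > 81. For {1, ..., 82}, pigeonhole forces two integers of the same colour, which form a monochromatic 2-AP. Hence W(81, 2) = 82.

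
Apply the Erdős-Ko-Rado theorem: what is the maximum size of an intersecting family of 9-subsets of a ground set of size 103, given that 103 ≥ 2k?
max |F| = C(102, 8) = 219295068300

The Erdős-Ko-Rado theorem states: for n ≥ 2k, an intersecting family of k-subsets of an n-element set has size at most C(n − 1, k − 1), with equality for 'star' families {A ⊆ [n] : |A| = k, i ∈ A} (fix an element i). For n = 103, k = 9: C(102, 8) = 219295068300.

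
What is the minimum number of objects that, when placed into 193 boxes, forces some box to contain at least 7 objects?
n = (7 − 1)·193 + 1 = 1159

By the generalised pigeonhole principle, to guarantee some box contains ≥ r objects we need more than (r − 1) · k objects total. Threshold: n = (r − 1) · k + 1. With r = 7 and k = 193: n = 6 · 193 + 1 = 1158 + 1 = 1159. For n = 1158 = 6 · 193, we can put exactly 6 objects in every box, avoiding 7 in any single one — so 1159 is tight.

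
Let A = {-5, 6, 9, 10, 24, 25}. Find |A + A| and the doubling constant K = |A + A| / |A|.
K = |A + A| / |A| = 18/6 = 3

Enumerate A + A = {a + b : a, b ∈ A}. With |A| = 6, there are |A|^2 = 36 ordered sum pairs; collecting distinct values, A + A = {-10, 1, 4, 5, 12, 15, 16, 18, 19, 20, 30, 31, 33, 34, 35, 48, 49, 50}, so |A + A| = 18. Thus K = 18/6 = 3. For comparison, the minimum possible |A + A| over all 6-element sets is 2·6 − 1 = 11 (so min K = 11/6), attained only by arithmetic progressions.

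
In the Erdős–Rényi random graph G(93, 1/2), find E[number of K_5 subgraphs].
E[# K_5] = C(93, 5) · (1/2)^C(5, 2) = 51971283 / 2^10 ≈ 50753.206055

For each 5-subset S of vertices (there are C(93, 5) = 51971283 such S), let X_S = 1 if S induces a K_5 (all C(5, 2) = 10 edges present). Then P(X_S = 1) = (1/2)^10 = 1/1024. By linearity of expectation, E[# K_5] = C(93, 5) · (1/2)^10 = 51971283 / 1024 ≈ 50753.206055.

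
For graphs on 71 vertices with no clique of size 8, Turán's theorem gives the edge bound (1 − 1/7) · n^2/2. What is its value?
Turán density bound = (6/7) · 71^2/2 = 15123/7 ≈ 2160.4286

Turán's theorem: ex(n, K_{r+1}) is achieved by the complete r-partite Turán graph T(n, r) with parts as balanced as possible, and is at most (1 − 1/r) · n^2/2. For r = 7, n = 71: the density bound is (6/7) · 5041/2 = 15123/7 ≈ 2160.4286. The integer-valued extremum is e(T(71, 7)) = 2160, which is strictly less than the density bound 15123/7 since 7 ∤ 71 (the parts of T(71, 7) cannot all be equal).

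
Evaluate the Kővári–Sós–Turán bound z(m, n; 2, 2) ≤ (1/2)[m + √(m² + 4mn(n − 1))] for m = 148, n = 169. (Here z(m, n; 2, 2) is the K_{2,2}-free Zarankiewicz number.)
z(148, 169; 2, 2) ≤ (1/2)[148 + √(148² + 4·148·169·168)] = (1/2)[148 + √16829968] = 2125.2172

Kővári–Sós–Turán: let r_1, ..., r_148 be the row sums and z = Σ r_i the total number of 1s. Each pair of columns can share at most one row with both entries 1 (else a 2×2 all-ones block appears), so Σ_i C(r_i, 2) ≤ C(169, 2) = 14196. By convexity Σ_i C(r_i, 2) ≥ 148·C(z/148, 2) = z(z − 148)/(2·148), giving z² − 148z − 148·169·168 ≤ 0 and hence z ≤ (1/2)[148 + √(21904 + 4·4202016)] = (1/2)[148 + √16829968] ≈ (1/2)(148 + 4102.4344) = 2125.2172.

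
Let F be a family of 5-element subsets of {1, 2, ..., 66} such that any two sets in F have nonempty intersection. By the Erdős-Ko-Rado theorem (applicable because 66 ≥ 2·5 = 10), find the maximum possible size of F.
max |F| = C(65, 4) = 677040

Erdős-Ko-Rado (1961): when n ≥ 2k, max |F| = C(n−1, k−1). The bound is attained by the star {A : i ∈ A} for any fixed i ∈ [n]. Here C(66−1, 5−1) = C(65, 4) = 677040.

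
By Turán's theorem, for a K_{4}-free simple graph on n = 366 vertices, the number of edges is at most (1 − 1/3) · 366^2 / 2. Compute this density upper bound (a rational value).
Turán density bound = (2/3) · 366^2/2 = 44652

Turán's theorem: ex(n, K_{r+1}) is achieved by the complete r-partite Turán graph T(n, r) with parts as balanced as possible, and is at most (1 − 1/r) · n^2/2. For r = 3, n = 366: the density bound is (2/3) · 133956/2 = 44652. Since 3 ∣ 366, the Turán graph T(366, 3) has parts of equal size 122, and its edge count e(T(366, 3)) = 44652 attains the density bound exactly.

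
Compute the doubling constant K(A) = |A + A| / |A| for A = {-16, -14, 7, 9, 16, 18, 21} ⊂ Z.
K = |A + A| / |A| = 25/7

Enumerate A + A = {a + b : a, b ∈ A}. With |A| = 7, there are |A|^2 = 49 ordered sum pairs; collecting distinct values, A + A = {-32, -30, -28, -9, -7, -5, 0, 2, 4, 5, 7, 14, 16, 18, 23, 25, 27, 28, 30, 32, 34, 36, 37, 39, 42}, so |A + A| = 25. Thus K = 25/7. For comparison, the minimum possible |A + A| over all 7-element sets is 2·7 − 1 = 13 (so min K = 13/7), attained only by arithmetic progressions.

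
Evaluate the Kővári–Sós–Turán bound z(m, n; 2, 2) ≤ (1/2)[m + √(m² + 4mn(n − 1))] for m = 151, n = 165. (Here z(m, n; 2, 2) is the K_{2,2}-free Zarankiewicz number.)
z(151, 165; 2, 2) ≤ (1/2)[151 + √(151² + 4·151·165·164)] = (1/2)[151 + √16367041] = 2098.31

Kővári–Sós–Turán: let r_1, ..., r_151 be the row sums and z = Σ r_i the total number of 1s. Each pair of columns can share at most one row with both entries 1 (else a 2×2 all-ones block appears), so Σ_i C(r_i, 2) ≤ C(165, 2) = 13530. By convexity Σ_i C(r_i, 2) ≥ 151·C(z/151, 2) = z(z − 151)/(2·151), giving z² − 151z − 151·165·164 ≤ 0 and hence z ≤ (1/2)[151 + √(22801 + 4·4086060)] = (1/2)[151 + √16367041] ≈ (1/2)(151 + 4045.62) = 2098.31.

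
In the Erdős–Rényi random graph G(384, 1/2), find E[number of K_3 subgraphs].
E[# K_3] = C(384, 3) · (1/2)^C(3, 2) = 9363584 / 2^3 = 1170448

For each 3-subset S of vertices (there are C(384, 3) = 9363584 such S), let X_S = 1 if S induces a K_3 (all C(3, 2) = 3 edges present). Then P(X_S = 1) = (1/2)^3 = 1/8. By linearity of expectation, E[# K_3] = C(384, 3) · (1/2)^3 = 9363584 / 8 = 1170448.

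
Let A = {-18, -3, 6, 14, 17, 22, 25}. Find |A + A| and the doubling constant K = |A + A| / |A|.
K = |A + A| / |A| = 25/7

Enumerate A + A = {a + b : a, b ∈ A}. With |A| = 7, there are |A|^2 = 49 ordered sum pairs; collecting distinct values, A + A = {-36, -21, -12, -6, -4, -1, 3, 4, 7, 11, 12, 14, 19, 20, 22, 23, 28, 31, 34, 36, 39, 42, 44, 47, 50}, so |A + A| = 25. Thus K = 25/7. For comparison, the minimum possible |A + A| over all 7-element sets is 2·7 − 1 = 13 (so min K = 13/7), attained only by arithmetic progressions.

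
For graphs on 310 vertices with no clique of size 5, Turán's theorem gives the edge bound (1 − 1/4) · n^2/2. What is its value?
Turán density bound = (3/4) · 310^2/2 = 72075/2 ≈ 36037.5

Turán's theorem: ex(n, K_{r+1}) is achieved by the complete r-partite Turán graph T(n, r) with parts as balanced as possible, and is at most (1 − 1/r) · n^2/2. For r = 4, n = 310: the density bound is (3/4) · 96100/2 = 72075/2 ≈ 36037.5. The integer-valued extremum is e(T(310, 4)) = 36037, which is strictly less than the density bound 72075/2 since 4 ∤ 310 (the parts of T(310, 4) cannot all be equal).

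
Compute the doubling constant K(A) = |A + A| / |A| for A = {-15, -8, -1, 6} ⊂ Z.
K = |A + A| / |A| = 7/4

Enumerate A + A = {a + b : a, b ∈ A}. With |A| = 4, there are |A|^2 = 16 ordered sum pairs; collecting distinct values, A + A = {-30, -23, -16, -9, -2, 5, 12}, so |A + A| = 7. Thus K = 7/4. Here |A + A| = 2|A| − 1 = 7, the minimum possible — so K = 7/4 is minimal, which holds iff A is an arithmetic progression.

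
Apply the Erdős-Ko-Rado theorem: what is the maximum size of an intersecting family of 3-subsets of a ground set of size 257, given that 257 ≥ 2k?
max |F| = C(256, 2) = 32640

Erdős-Ko-Rado (1961): when n ≥ 2k, max |F| = C(n−1, k−1). The bound is attained by the star {A : i ∈ A} for any fixed i ∈ [n]. Here C(257−1, 3−1) = C(256, 2) = 32640.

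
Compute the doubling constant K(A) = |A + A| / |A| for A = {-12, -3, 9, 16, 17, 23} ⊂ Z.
K = |A + A| / |A| = 20/6 = 10/3

Enumerate A + A = {a + b : a, b ∈ A}. With |A| = 6, there are |A|^2 = 36 ordered sum pairs; collecting distinct values, A + A = {-24, -15, -6, -3, 4, 5, 6, 11, 13, 14, 18, 20, 25, 26, 32, 33, 34, 39, 40, 46}, so |A + A| = 20. Thus K = 20/6 = 10/3. For comparison, the minimum possible |A + A| over all 6-element sets is 2·6 − 1 = 11 (so min K = 11/6), attained only by arithmetic progressions.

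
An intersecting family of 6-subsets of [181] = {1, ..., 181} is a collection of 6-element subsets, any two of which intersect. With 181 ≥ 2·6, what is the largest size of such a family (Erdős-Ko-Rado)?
max |F| = C(180, 5) = 1488847536

Erdős-Ko-Rado (1961): when n ≥ 2k, max |F| = C(n−1, k−1). The bound is attained by the star {A : i ∈ A} for any fixed i ∈ [n]. Here C(181−1, 6−1) = C(180, 5) = 1488847536.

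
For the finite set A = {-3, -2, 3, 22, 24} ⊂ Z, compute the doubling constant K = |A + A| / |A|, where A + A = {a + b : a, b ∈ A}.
K = |A + A| / |A| = 15/5 = 3

Enumerate A + A = {a + b : a, b ∈ A}. With |A| = 5, there are |A|^2 = 25 ordered sum pairs; collecting distinct values, A + A = {-6, -5, -4, 0, 1, 6, 19, 20, 21, 22, 25, 27, 44, 46, 48}, so |A + A| = 15. Thus K = 15/5 = 3. For comparison, the minimum possible |A + A| over all 5-element sets is 2·5 − 1 = 9 (so min K = 9/5), attained only by arithmetic progressions.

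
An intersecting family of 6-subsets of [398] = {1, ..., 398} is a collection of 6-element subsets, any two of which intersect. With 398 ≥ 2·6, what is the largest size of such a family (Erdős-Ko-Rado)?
max |F| = C(397, 5) = 80129109159

Erdős-Ko-Rado (1961): when n ≥ 2k, max |F| = C(n−1, k−1). The bound is attained by the star {A : i ∈ A} for any fixed i ∈ [n]. Here C(398−1, 6−1) = C(397, 5) = 80129109159.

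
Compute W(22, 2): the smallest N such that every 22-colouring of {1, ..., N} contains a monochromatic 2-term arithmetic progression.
W(22, 2) = 22 + 1 = 23

A 2-term AP is any pair of integers, so a monochromatic 2-AP exists iff some colour is used at least twice. With 22 colours, the colouring i ↦ i on {1, ..., 22} uses each colour once, avoiding any monochromatic pair, so W(22, 2) > 22. For {1, ..., 23}, pigeonhole forces two integers of the same colour, which form a monochromatic 2-AP. Hence W(22, 2) = 23.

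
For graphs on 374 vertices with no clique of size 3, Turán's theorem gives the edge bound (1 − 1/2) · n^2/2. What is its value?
Turán density bound = (1/2) · 374^2/2 = 34969

Turán's theorem: ex(n, K_{r+1}) is achieved by the complete r-partite Turán graph T(n, r) with parts as balanced as possible, and is at most (1 − 1/r) · n^2/2. For r = 2, n = 374: the density bound is (1/2) · 139876/2 = 34969. Since 2 ∣ 374, the Turán graph T(374, 2) has parts of equal size 187, and its edge count e(T(374, 2)) = 34969 attains the density bound exactly.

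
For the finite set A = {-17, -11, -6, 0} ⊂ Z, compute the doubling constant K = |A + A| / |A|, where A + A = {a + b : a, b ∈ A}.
K = |A + A| / |A| = 9/4

Enumerate A + A = {a + b : a, b ∈ A}. With |A| = 4, there are |A|^2 = 16 ordered sum pairs; collecting distinct values, A + A = {-34, -28, -23, -22, -17, -12, -11, -6, 0}, so |A + A| = 9. Thus K = 9/4. For comparison, the minimum possible |A + A| over all 4-element sets is 2·4 − 1 = 7 (so min K = 7/4), attained only by arithmetic progressions.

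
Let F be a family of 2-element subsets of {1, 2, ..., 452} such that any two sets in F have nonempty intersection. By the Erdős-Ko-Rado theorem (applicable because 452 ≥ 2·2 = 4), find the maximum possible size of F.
max |F| = C(451, 1) = 451

Erdős-Ko-Rado (1961): when n ≥ 2k, max |F| = C(n−1, k−1). The bound is attained by the star {A : i ∈ A} for any fixed i ∈ [n]. Here C(452−1, 2−1) = C(451, 1) = 451.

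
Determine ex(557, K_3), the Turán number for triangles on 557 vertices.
ex(557, K_3) = ⌊557^2/4⌋ = 77562

Mantel (1907): a triangle-free graph on n vertices has at most ⌊n^2/4⌋ edges, with equality for the complete bipartite graph K_{⌊n/2⌋, ⌈n/2⌉}. For n = 557: ⌊557^2/4⌋ = ⌊310249/4⌋ = 77562. The extremal graph is K_{278, 279}, which has 278·279 = 77562 edges.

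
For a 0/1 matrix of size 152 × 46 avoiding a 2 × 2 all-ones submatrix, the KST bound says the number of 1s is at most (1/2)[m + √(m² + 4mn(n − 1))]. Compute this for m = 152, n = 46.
z(152, 46; 2, 2) ≤ (1/2)[152 + √(152² + 4·152·46·45)] = (1/2)[152 + √1281664] = 642.053

Kővári–Sós–Turán: let r_1, ..., r_152 be the row sums and z = Σ r_i the total number of 1s. Each pair of columns can share at most one row with both entries 1 (else a 2×2 all-ones block appears), so Σ_i C(r_i, 2) ≤ C(46, 2) = 1035. By convexity Σ_i C(r_i, 2) ≥ 152·C(z/152, 2) = z(z − 152)/(2·152), giving z² − 152z − 152·46·45 ≤ 0 and hence z ≤ (1/2)[152 + √(23104 + 4·314640)] = (1/2)[152 + √1281664] ≈ (1/2)(152 + 1132.106) = 642.053.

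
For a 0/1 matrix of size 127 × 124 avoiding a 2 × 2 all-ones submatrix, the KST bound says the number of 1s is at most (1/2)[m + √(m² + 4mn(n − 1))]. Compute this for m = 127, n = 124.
z(127, 124; 2, 2) ≤ (1/2)[127 + √(127² + 4·127·124·123)] = (1/2)[127 + √7764145] = 1456.7108

Kővári–Sós–Turán: let r_1, ..., r_127 be the row sums and z = Σ r_i the total number of 1s. Each pair of columns can share at most one row with both entries 1 (else a 2×2 all-ones block appears), so Σ_i C(r_i, 2) ≤ C(124, 2) = 7626. By convexity Σ_i C(r_i, 2) ≥ 127·C(z/127, 2) = z(z − 127)/(2·127), giving z² − 127z − 127·124·123 ≤ 0 and hence z ≤ (1/2)[127 + √(16129 + 4·1937004)] = (1/2)[127 + √7764145] ≈ (1/2)(127 + 2786.4215) = 1456.7108.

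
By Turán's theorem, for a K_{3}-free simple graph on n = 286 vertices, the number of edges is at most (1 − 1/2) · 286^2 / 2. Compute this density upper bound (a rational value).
Turán density bound = (1/2) · 286^2/2 = 20449

Turán's theorem: ex(n, K_{r+1}) is achieved by the complete r-partite Turán graph T(n, r) with parts as balanced as possible, and is at most (1 − 1/r) · n^2/2. For r = 2, n = 286: the density bound is (1/2) · 81796/2 = 20449. Since 2 ∣ 286, the Turán graph T(286, 2) has parts of equal size 143, and its edge count e(T(286, 2)) = 20449 attains the density bound exactly.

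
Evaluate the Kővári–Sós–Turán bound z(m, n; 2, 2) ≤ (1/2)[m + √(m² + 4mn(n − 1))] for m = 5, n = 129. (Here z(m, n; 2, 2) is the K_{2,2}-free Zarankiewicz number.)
z(5, 129; 2, 2) ≤ (1/2)[5 + √(5² + 4·5·129·128)] = (1/2)[5 + √330265] = 289.8434

Kővári–Sós–Turán: let r_1, ..., r_5 be the row sums and z = Σ r_i the total number of 1s. Each pair of columns can share at most one row with both entries 1 (else a 2×2 all-ones block appears), so Σ_i C(r_i, 2) ≤ C(129, 2) = 8256. By convexity Σ_i C(r_i, 2) ≥ 5·C(z/5, 2) = z(z − 5)/(2·5), giving z² − 5z − 5·129·128 ≤ 0 and hence z ≤ (1/2)[5 + √(25 + 4·82560)] = (1/2)[5 + √330265] ≈ (1/2)(5 + 574.6869) = 289.8434.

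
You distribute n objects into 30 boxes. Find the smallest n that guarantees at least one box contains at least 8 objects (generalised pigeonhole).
n = (8 − 1)·30 + 1 = 211

By the generalised pigeonhole principle, to guarantee some box contains ≥ r objects we need more than (r − 1) · k objects total. Threshold: n = (r − 1) · k + 1. With r = 8 and k = 30: n = 7 · 30 + 1 = 210 + 1 = 211. For n = 210 = 7 · 30, we can put exactly 7 objects in every box, avoiding 8 in any single one — so 211 is tight.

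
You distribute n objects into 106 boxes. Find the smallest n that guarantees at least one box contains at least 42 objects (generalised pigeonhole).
n = (42 − 1)·106 + 1 = 4347

By the generalised pigeonhole principle, to guarantee some box contains ≥ r objects we need more than (r − 1) · k objects total. Threshold: n = (r − 1) · k + 1. With r = 42 and k = 106: n = 41 · 106 + 1 = 4346 + 1 = 4347. For n = 4346 = 41 · 106, we can put exactly 41 objects in every box, avoiding 42 in any single one — so 4347 is tight.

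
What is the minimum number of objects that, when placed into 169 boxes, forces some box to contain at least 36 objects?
n = (36 − 1)·169 + 1 = 5916

By the generalised pigeonhole principle, to guarantee some box contains ≥ r objects we need more than (r − 1) · k objects total. Threshold: n = (r − 1) · k + 1. With r = 36 and k = 169: n = 35 · 169 + 1 = 5915 + 1 = 5916. For n = 5915 = 35 · 169, we can put exactly 35 objects in every box, avoiding 36 in any single one — so 5916 is tight.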